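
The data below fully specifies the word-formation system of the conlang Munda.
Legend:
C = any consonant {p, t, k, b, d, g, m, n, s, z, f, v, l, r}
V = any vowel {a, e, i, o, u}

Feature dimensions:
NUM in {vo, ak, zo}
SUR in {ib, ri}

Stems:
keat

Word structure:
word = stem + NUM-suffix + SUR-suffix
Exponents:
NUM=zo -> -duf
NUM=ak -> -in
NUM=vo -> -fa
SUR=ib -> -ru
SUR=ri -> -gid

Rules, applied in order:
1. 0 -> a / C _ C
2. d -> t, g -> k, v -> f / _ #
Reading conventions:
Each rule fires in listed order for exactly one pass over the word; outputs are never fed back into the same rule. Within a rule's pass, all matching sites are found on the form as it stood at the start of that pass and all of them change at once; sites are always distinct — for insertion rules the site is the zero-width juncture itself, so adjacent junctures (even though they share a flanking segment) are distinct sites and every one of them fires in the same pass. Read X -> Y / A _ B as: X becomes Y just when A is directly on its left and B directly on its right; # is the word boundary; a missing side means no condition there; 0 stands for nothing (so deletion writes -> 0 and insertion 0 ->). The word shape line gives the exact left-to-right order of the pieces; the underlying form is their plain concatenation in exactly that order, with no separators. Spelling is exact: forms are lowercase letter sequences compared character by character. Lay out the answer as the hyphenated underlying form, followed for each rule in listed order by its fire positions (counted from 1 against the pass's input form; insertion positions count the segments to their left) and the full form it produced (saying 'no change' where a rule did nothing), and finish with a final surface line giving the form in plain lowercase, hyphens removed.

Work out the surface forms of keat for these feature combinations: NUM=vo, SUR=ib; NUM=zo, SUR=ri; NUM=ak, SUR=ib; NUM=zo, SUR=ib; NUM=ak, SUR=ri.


cell NUM=vo, SUR=ib:
underlying: keat-fa-ru
1. 0 -> a / C _ C: inserts after position(s) 4: keatafaru
2. d -> t, g -> k, v -> f / _ #: no change
surface: keatafaru

cell NUM=zo, SUR=ri:
underlying: keat-duf-gid
1. 0 -> a / C _ C: inserts after position(s) 4, 7: keatadufagid
2. d -> t, g -> k, v -> f / _ #: fires at position(s) 12: keatadufagit
surface: keatadufagit

cell NUM=ak, SUR=ib:
underlying: keat-in-ru
1. 0 -> a / C _ C: inserts after position(s) 6: keatinaru
2. d -> t, g -> k, v -> f / _ #: no change
surface: keatinaru

cell NUM=zo, SUR=ib:
underlying: keat-duf-ru
1. 0 -> a / C _ C: inserts after position(s) 4, 7: keatadufaru
2. d -> t, g -> k, v -> f / _ #: no change
surface: keatadufaru

cell NUM=ak, SUR=ri:
underlying: keat-in-gid
1. 0 -> a / C _ C: inserts after position(s) 6: keatinagid
2. d -> t, g -> k, v -> f / _ #: fires at position(s) 10: keatinagit
surface: keatinagit


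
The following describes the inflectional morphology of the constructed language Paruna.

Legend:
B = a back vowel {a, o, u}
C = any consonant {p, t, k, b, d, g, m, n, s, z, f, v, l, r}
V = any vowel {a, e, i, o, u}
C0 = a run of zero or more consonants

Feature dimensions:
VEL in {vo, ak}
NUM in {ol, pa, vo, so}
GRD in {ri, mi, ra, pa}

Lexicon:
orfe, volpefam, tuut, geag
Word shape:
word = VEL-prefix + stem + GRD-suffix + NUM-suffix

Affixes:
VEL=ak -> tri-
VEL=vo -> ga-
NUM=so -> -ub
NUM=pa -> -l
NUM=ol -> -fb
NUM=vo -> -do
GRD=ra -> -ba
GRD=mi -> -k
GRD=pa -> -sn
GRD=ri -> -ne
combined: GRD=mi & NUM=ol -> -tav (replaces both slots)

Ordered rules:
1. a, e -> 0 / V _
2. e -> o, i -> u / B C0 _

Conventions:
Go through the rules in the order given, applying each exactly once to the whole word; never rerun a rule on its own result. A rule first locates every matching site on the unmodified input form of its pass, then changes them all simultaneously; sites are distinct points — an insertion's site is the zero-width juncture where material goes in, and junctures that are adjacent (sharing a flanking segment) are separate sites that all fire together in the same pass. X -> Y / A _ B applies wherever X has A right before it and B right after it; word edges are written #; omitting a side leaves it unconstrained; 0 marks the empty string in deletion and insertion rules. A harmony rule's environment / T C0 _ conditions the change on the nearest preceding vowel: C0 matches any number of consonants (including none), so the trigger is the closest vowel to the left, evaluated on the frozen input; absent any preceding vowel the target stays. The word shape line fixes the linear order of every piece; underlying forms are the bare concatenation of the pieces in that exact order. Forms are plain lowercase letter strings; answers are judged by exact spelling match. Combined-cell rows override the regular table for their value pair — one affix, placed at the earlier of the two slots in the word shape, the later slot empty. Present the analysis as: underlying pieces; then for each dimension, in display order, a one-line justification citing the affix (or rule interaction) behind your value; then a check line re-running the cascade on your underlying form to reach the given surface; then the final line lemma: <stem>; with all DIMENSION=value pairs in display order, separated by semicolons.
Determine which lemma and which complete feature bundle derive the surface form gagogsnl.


underlying: ga-geag-sn-l
VEL=vo - signalled by the affix ga-
NUM=pa - signalled by the affix -l
GRD=pa - signalled by the affix -sn
check: gageagsnl -> gagegsnl -> gagogsnl
lemma: geag; VEL=vo; NUM=pa; GRD=pa


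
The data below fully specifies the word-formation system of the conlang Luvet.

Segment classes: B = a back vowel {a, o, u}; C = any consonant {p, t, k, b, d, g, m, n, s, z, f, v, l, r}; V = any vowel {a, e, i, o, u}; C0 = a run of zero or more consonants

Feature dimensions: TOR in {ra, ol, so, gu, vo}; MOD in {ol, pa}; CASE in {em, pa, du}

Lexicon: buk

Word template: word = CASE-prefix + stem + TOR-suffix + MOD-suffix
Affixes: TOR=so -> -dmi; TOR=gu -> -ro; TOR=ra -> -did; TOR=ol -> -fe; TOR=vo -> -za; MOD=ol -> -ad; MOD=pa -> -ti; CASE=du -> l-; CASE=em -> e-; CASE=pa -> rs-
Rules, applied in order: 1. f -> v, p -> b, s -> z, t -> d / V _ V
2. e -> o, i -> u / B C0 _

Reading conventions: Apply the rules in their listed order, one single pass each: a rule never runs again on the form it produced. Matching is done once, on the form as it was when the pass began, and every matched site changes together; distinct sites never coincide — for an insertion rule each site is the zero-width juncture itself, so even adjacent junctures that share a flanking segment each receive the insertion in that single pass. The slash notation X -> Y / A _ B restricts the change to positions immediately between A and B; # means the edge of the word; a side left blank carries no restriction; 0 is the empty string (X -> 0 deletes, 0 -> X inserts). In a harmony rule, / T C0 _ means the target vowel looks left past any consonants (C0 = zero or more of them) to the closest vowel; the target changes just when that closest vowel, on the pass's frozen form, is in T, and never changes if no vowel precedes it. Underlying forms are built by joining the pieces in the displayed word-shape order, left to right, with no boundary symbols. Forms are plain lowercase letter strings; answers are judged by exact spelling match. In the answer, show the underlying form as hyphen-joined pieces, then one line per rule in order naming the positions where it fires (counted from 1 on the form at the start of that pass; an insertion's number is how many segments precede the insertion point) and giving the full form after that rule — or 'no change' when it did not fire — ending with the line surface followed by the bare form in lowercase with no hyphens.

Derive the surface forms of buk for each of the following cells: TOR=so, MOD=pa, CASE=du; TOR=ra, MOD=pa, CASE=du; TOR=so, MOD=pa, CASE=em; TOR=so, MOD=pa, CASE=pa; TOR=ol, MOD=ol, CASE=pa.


cell TOR=so, MOD=pa, CASE=du:
underlying: l-buk-dmi-ti
1. f -> v, p -> b, s -> z, t -> d / V _ V: fires at position(s) 8: lbukdmidi
2. e -> o, i -> u / B C0 _: fires at position(s) 7: lbukdmudi
surface: lbukdmudi

cell TOR=ra, MOD=pa, CASE=du:
underlying: l-buk-did-ti
1. f -> v, p -> b, s -> z, t -> d / V _ V: no change
2. e -> o, i -> u / B C0 _: fires at position(s) 6: lbukdudti
surface: lbukdudti

cell TOR=so, MOD=pa, CASE=em:
underlying: e-buk-dmi-ti
1. f -> v, p -> b, s -> z, t -> d / V _ V: fires at position(s) 8: ebukdmidi
2. e -> o, i -> u / B C0 _: fires at position(s) 7: ebukdmudi
surface: ebukdmudi

cell TOR=so, MOD=pa, CASE=pa:
underlying: rs-buk-dmi-ti
1. f -> v, p -> b, s -> z, t -> d / V _ V: fires at position(s) 9: rsbukdmidi
2. e -> o, i -> u / B C0 _: fires at position(s) 8: rsbukdmudi
surface: rsbukdmudi

cell TOR=ol, MOD=ol, CASE=pa:
underlying: rs-buk-fe-ad
1. f -> v, p -> b, s -> z, t -> d / V _ V: no change
2. e -> o, i -> u / B C0 _: fires at position(s) 7: rsbukfoad
surface: rsbukfoad


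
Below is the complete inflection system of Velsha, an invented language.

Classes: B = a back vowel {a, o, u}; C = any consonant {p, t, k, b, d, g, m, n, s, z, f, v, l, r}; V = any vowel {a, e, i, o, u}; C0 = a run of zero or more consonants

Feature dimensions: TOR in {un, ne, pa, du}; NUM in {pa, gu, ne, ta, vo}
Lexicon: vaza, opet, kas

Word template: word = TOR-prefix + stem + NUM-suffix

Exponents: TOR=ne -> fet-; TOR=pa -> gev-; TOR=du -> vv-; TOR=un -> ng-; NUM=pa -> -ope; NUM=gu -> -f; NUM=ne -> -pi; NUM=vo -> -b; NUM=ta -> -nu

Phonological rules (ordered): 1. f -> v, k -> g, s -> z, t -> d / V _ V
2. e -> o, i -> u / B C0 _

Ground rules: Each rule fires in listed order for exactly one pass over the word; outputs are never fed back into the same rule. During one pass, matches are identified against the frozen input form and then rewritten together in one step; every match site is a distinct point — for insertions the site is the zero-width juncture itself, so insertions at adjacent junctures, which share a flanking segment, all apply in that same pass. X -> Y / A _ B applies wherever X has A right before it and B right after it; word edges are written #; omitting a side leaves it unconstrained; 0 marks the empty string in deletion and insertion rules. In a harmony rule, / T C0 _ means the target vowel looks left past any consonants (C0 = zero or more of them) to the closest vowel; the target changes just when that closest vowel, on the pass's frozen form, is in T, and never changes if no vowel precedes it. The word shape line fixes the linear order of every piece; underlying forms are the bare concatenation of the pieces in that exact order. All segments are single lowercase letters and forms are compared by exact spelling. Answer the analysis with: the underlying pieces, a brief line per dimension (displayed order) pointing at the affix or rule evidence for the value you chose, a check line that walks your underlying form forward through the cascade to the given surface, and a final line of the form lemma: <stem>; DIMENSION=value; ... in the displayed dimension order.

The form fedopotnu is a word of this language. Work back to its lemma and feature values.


underlying: fet-opet-nu
TOR=ne - signalled by the affix fet-
NUM=ta - signalled by the affix -nu
check: fetopetnu -> fedopetnu -> fedopotnu
lemma: opet; TOR=ne; NUM=ta


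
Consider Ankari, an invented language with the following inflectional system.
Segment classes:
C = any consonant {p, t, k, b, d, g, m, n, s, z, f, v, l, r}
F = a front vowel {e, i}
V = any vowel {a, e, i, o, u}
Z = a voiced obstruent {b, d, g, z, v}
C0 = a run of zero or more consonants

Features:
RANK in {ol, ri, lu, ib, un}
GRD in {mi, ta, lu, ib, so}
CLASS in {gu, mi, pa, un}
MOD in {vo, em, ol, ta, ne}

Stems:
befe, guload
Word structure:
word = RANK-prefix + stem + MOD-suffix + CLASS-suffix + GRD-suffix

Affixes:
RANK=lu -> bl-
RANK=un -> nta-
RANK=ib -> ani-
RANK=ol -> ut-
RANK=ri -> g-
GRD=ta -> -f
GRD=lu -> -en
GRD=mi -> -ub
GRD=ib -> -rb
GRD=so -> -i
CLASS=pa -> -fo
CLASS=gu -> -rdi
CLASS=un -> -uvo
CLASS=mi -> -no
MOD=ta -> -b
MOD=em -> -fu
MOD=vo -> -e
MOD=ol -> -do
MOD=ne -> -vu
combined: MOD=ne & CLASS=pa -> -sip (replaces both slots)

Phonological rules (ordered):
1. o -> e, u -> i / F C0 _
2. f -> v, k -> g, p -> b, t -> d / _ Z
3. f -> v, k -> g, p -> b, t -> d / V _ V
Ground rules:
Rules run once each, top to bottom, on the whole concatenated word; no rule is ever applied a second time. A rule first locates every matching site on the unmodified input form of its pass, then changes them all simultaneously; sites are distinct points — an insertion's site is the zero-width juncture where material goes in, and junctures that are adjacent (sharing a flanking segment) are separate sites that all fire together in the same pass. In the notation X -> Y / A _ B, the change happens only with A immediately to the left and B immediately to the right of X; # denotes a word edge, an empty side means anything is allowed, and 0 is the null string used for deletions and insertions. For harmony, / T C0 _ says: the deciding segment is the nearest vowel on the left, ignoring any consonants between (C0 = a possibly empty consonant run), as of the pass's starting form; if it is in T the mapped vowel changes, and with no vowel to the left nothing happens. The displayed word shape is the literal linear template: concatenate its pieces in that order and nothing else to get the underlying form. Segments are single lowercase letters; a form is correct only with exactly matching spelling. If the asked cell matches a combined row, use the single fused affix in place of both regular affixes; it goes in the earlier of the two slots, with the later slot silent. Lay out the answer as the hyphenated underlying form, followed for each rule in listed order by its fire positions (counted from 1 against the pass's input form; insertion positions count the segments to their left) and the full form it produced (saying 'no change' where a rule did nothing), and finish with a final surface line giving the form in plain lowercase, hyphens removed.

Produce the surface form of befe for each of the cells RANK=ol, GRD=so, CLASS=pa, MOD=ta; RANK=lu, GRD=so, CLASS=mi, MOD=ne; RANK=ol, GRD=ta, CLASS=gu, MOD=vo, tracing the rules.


cell RANK=ol, GRD=so, CLASS=pa, MOD=ta:
underlying: ut-befe-b-fo-i
1. o -> e, u -> i / F C0 _: fires at position(s) 9: utbefebfei
2. f -> v, k -> g, p -> b, t -> d / _ Z: fires at position(s) 2: udbefebfei
3. f -> v, k -> g, p -> b, t -> d / V _ V: fires at position(s) 5: udbevebfei
surface: udbevebfei

cell RANK=lu, GRD=so, CLASS=mi, MOD=ne:
underlying: bl-befe-vu-no-i
1. o -> e, u -> i / F C0 _: fires at position(s) 8: blbefevinoi
2. f -> v, k -> g, p -> b, t -> d / _ Z: no change
3. f -> v, k -> g, p -> b, t -> d / V _ V: fires at position(s) 5: blbevevinoi
surface: blbevevinoi

cell RANK=ol, GRD=ta, CLASS=gu, MOD=vo:
underlying: ut-befe-e-rdi-f
1. o -> e, u -> i / F C0 _: no change
2. f -> v, k -> g, p -> b, t -> d / _ Z: fires at position(s) 2: udbefeerdif
3. f -> v, k -> g, p -> b, t -> d / V _ V: fires at position(s) 5: udbeveerdif
surface: udbeveerdif


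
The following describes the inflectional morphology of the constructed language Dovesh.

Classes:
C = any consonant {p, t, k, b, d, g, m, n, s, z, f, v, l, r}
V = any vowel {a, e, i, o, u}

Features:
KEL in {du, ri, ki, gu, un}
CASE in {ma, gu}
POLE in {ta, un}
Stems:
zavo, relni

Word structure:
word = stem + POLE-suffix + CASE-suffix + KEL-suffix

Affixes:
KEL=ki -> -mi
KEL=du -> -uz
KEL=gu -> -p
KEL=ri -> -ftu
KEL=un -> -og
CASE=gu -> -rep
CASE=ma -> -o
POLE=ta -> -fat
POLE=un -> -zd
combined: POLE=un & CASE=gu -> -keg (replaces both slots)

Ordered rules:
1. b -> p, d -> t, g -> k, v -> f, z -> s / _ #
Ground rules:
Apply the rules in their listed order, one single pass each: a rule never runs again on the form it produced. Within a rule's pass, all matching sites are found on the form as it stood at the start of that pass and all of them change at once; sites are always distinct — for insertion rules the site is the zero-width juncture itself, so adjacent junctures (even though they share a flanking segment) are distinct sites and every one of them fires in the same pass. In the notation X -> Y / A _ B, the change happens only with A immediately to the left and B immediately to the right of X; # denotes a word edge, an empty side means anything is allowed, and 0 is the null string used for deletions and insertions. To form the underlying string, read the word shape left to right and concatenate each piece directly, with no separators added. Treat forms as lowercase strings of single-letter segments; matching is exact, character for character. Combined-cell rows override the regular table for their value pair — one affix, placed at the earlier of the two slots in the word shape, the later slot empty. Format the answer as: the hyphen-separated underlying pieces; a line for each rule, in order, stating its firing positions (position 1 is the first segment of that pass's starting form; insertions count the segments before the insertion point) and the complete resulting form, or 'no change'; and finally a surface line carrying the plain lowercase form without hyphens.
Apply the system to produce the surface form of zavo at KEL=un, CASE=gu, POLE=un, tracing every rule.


underlying: zavo-keg-og
1. b -> p, d -> t, g -> k, v -> f, z -> s / _ #: fires at position(s) 9: zavokegok
surface: zavokegok


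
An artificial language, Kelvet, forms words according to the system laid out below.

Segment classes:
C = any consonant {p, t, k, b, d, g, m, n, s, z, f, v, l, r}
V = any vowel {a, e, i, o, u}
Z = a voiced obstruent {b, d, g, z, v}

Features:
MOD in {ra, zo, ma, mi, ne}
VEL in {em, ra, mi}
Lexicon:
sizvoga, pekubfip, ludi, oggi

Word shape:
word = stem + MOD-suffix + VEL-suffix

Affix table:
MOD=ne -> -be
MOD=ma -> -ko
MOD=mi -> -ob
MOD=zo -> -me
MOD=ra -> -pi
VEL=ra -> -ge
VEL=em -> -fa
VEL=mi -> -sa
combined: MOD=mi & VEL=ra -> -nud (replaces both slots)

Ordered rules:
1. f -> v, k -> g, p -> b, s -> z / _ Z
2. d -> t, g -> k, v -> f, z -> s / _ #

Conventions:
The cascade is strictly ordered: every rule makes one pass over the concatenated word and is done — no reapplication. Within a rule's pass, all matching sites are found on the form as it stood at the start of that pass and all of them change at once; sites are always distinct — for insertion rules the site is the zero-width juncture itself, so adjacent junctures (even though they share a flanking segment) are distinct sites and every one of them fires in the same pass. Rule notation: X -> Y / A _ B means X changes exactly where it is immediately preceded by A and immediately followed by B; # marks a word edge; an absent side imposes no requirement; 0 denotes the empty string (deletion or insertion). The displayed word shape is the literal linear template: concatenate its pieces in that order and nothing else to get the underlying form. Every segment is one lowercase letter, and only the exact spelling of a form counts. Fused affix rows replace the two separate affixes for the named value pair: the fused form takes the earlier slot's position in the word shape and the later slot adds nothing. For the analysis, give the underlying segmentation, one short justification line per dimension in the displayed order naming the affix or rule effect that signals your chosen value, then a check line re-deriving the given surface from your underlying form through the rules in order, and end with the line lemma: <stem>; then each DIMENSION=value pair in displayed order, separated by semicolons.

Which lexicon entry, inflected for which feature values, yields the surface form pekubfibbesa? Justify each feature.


underlying: pekubfip-be-sa
MOD=ne - signalled by the affix -be
VEL=mi - signalled by the affix -sa
check: pekubfipbesa -> pekubfibbesa -> pekubfibbesa
lemma: pekubfip; MOD=ne; VEL=mi


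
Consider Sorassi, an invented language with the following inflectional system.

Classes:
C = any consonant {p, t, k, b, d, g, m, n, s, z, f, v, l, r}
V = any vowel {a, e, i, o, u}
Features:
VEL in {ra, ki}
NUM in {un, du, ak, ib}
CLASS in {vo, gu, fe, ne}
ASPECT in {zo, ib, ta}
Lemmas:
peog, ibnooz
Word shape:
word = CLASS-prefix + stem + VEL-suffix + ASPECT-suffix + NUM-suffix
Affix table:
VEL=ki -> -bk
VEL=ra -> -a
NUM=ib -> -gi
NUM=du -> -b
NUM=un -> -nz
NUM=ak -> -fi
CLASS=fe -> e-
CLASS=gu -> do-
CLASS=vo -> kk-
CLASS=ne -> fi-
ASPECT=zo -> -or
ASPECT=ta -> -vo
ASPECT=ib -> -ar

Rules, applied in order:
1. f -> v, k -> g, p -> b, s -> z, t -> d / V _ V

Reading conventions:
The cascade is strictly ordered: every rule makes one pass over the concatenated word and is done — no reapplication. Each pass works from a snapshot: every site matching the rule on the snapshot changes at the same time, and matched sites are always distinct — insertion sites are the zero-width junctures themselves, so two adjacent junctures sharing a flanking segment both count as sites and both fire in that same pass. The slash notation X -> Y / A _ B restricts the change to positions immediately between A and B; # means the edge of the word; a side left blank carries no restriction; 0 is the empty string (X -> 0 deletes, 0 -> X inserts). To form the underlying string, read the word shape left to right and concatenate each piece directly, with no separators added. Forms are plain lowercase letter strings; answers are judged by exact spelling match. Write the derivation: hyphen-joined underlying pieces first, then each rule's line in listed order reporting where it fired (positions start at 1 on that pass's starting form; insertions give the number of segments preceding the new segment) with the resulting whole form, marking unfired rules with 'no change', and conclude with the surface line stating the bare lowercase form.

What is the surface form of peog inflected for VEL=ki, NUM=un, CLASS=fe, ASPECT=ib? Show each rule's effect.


underlying: e-peog-bk-ar-nz
1. f -> v, k -> g, p -> b, s -> z, t -> d / V _ V: fires at position(s) 2: ebeogbkarnz
surface: ebeogbkarnz


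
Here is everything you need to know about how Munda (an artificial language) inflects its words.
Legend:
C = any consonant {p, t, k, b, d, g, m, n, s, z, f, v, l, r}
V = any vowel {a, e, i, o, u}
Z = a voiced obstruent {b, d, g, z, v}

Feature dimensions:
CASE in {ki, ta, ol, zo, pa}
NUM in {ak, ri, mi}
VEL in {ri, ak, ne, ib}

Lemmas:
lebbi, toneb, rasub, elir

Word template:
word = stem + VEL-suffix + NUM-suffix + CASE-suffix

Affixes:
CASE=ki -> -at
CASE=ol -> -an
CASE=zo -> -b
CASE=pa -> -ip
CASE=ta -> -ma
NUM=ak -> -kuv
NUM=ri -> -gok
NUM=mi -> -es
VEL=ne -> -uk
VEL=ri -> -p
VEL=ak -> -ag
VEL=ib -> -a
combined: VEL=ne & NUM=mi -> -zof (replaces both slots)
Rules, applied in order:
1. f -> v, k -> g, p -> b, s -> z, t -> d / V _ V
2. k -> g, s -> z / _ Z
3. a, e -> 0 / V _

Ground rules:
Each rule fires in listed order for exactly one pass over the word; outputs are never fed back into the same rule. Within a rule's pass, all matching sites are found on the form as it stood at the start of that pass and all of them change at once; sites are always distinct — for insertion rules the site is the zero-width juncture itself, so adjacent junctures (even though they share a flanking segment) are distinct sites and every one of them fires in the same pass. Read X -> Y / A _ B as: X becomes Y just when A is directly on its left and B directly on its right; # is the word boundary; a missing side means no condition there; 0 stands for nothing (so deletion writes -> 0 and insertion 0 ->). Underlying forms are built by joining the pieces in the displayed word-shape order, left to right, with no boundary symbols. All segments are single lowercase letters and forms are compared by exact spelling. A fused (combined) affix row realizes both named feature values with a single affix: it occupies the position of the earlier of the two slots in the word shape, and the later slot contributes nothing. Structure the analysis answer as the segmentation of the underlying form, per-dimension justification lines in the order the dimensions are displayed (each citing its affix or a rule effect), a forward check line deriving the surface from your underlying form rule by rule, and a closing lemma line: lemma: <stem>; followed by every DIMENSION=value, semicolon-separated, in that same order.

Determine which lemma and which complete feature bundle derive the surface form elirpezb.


underlying: elir-p-es-b
CASE=zo - signalled by the affix -b
NUM=mi - signalled by the affix -es
VEL=ri - signalled by the affix -p
check: elirpesb -> elirpesb -> elirpezb -> elirpezb
lemma: elir; CASE=zo; NUM=mi; VEL=ri


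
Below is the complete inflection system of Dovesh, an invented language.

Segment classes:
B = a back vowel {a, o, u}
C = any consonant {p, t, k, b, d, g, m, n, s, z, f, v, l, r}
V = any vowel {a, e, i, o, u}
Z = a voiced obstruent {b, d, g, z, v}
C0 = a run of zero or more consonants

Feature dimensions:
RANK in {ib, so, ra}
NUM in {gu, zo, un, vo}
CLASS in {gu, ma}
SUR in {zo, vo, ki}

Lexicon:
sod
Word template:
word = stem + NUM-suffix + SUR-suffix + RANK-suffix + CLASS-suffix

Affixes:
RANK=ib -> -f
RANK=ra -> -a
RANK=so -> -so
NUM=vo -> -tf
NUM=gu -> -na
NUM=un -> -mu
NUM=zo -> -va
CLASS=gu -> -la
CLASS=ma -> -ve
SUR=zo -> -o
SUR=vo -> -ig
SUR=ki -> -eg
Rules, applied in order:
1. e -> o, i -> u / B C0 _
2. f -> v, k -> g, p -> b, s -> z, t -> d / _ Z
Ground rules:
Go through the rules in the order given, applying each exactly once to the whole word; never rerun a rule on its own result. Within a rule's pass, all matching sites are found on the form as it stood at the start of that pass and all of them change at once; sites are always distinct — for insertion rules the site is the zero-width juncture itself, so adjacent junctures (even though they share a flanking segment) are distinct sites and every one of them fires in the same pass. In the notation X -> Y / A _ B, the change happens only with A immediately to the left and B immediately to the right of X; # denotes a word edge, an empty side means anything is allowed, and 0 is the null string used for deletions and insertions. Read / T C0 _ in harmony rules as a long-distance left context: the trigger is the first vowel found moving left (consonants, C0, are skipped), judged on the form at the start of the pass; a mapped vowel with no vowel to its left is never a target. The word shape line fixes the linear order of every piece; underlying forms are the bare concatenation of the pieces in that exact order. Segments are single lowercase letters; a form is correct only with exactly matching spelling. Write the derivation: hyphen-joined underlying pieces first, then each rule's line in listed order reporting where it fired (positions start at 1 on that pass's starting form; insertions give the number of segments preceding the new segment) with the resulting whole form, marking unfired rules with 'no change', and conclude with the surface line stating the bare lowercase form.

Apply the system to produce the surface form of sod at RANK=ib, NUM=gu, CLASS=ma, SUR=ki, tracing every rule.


underlying: sod-na-eg-f-ve
1. e -> o, i -> u / B C0 _: fires at position(s) 6: sodnaogfve
2. f -> v, k -> g, p -> b, s -> z, t -> d / _ Z: fires at position(s) 8: sodnaogvve
surface: sodnaogvve


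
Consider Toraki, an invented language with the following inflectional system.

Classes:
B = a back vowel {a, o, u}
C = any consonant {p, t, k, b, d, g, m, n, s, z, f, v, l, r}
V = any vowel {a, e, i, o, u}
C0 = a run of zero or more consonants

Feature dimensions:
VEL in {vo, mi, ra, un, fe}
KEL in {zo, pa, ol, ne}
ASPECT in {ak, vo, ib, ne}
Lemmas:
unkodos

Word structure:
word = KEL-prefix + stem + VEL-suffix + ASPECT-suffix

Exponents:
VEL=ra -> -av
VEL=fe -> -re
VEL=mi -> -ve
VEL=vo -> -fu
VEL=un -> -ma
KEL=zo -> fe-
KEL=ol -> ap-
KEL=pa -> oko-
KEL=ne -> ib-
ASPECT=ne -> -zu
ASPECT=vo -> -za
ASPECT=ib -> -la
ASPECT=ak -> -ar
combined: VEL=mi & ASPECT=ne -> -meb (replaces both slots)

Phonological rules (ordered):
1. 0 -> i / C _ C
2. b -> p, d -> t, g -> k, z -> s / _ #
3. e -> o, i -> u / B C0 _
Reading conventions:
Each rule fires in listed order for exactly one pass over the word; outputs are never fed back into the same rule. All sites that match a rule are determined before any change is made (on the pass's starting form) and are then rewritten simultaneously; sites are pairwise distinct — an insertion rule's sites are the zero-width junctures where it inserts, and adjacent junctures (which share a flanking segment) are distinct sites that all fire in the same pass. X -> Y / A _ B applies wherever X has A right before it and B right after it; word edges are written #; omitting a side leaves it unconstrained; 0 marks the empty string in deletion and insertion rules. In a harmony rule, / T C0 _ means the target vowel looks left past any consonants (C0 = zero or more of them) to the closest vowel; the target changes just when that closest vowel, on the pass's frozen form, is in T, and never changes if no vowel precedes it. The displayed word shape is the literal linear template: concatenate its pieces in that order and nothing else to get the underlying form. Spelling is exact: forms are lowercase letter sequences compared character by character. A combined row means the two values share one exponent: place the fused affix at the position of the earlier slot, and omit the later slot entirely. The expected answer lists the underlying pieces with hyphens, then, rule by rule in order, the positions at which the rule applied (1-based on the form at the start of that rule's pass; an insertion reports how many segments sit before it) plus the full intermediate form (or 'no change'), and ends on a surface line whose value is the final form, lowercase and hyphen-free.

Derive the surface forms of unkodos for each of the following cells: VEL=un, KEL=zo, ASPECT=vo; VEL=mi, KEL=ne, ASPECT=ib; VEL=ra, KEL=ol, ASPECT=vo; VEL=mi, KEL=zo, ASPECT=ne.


cell VEL=un, KEL=zo, ASPECT=vo:
underlying: fe-unkodos-ma-za
1. 0 -> i / C _ C: inserts after position(s) 4, 9: feunikodosimaza
2. b -> p, d -> t, g -> k, z -> s / _ #: no change
3. e -> o, i -> u / B C0 _: fires at position(s) 5, 11: feunukodosumaza
surface: feunukodosumaza

cell VEL=mi, KEL=ne, ASPECT=ib:
underlying: ib-unkodos-ve-la
1. 0 -> i / C _ C: inserts after position(s) 4, 9: ibunikodosivela
2. b -> p, d -> t, g -> k, z -> s / _ #: no change
3. e -> o, i -> u / B C0 _: fires at position(s) 5, 11: ibunukodosuvela
surface: ibunukodosuvela

cell VEL=ra, KEL=ol, ASPECT=vo:
underlying: ap-unkodos-av-za
1. 0 -> i / C _ C: inserts after position(s) 4, 11: apunikodosaviza
2. b -> p, d -> t, g -> k, z -> s / _ #: no change
3. e -> o, i -> u / B C0 _: fires at position(s) 5, 13: apunukodosavuza
surface: apunukodosavuza

cell VEL=mi, KEL=zo, ASPECT=ne:
underlying: fe-unkodos-meb
1. 0 -> i / C _ C: inserts after position(s) 4, 9: feunikodosimeb
2. b -> p, d -> t, g -> k, z -> s / _ #: fires at position(s) 14: feunikodosimep
3. e -> o, i -> u / B C0 _: fires at position(s) 5, 11: feunukodosumep
surface: feunukodosumep


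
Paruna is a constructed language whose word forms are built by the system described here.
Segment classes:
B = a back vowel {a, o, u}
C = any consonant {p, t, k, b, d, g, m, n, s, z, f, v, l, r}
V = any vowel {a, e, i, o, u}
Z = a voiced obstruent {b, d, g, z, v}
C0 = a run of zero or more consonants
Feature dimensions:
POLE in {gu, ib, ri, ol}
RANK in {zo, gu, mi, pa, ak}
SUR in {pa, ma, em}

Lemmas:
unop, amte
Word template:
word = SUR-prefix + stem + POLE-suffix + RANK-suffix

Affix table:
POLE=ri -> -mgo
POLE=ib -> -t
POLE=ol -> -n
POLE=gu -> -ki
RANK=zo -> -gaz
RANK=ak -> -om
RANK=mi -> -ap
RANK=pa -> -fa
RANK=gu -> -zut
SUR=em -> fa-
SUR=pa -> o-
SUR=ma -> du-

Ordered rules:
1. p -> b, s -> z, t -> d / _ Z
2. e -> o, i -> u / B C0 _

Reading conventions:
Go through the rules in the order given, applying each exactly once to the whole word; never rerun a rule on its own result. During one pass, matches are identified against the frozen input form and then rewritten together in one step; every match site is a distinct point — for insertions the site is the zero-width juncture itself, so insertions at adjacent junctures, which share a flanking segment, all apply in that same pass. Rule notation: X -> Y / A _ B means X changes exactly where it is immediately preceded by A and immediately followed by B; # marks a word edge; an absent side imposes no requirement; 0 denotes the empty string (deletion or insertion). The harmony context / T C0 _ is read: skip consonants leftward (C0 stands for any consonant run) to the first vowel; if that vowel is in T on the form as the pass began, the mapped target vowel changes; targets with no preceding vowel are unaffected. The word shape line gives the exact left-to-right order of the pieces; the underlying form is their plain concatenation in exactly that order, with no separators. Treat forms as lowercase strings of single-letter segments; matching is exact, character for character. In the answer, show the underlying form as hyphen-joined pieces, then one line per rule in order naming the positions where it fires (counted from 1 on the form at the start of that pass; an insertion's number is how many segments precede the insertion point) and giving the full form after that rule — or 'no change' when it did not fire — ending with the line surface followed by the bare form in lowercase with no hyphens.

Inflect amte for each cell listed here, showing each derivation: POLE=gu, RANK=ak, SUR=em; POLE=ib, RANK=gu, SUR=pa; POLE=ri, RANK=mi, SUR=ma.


cell POLE=gu, RANK=ak, SUR=em:
underlying: fa-amte-ki-om
1. p -> b, s -> z, t -> d / _ Z: no change
2. e -> o, i -> u / B C0 _: fires at position(s) 6: faamtokiom
surface: faamtokiom

cell POLE=ib, RANK=gu, SUR=pa:
underlying: o-amte-t-zut
1. p -> b, s -> z, t -> d / _ Z: fires at position(s) 6: oamtedzut
2. e -> o, i -> u / B C0 _: fires at position(s) 5: oamtodzut
surface: oamtodzut

cell POLE=ri, RANK=mi, SUR=ma:
underlying: du-amte-mgo-ap
1. p -> b, s -> z, t -> d / _ Z: no change
2. e -> o, i -> u / B C0 _: fires at position(s) 6: duamtomgoap
surface: duamtomgoap


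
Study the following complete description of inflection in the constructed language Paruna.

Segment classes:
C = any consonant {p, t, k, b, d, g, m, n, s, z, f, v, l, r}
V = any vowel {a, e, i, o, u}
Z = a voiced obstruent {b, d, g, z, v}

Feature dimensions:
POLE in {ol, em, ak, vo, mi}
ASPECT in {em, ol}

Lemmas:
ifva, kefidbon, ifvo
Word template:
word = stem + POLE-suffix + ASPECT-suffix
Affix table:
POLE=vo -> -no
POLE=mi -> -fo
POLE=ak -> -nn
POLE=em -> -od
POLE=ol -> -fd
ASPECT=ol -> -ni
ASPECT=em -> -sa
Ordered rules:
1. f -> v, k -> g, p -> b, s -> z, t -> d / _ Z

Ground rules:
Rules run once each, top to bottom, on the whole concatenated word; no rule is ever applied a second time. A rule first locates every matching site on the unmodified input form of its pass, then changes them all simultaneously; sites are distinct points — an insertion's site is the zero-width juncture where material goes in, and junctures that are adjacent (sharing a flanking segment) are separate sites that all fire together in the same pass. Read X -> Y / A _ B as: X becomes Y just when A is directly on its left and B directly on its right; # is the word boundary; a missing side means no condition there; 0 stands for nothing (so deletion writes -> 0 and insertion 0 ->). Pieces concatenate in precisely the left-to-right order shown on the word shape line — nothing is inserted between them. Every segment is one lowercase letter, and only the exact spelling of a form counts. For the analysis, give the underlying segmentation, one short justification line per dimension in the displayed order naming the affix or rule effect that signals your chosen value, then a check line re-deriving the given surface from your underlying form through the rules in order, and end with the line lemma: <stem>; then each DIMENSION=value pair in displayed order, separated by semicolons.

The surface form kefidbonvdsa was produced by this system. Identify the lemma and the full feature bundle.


underlying: kefidbon-fd-sa
POLE=ol - signalled by the affix -fd
ASPECT=em - signalled by the affix -sa
check: kefidbonfdsa -> kefidbonvdsa
lemma: kefidbon; POLE=ol; ASPECT=em


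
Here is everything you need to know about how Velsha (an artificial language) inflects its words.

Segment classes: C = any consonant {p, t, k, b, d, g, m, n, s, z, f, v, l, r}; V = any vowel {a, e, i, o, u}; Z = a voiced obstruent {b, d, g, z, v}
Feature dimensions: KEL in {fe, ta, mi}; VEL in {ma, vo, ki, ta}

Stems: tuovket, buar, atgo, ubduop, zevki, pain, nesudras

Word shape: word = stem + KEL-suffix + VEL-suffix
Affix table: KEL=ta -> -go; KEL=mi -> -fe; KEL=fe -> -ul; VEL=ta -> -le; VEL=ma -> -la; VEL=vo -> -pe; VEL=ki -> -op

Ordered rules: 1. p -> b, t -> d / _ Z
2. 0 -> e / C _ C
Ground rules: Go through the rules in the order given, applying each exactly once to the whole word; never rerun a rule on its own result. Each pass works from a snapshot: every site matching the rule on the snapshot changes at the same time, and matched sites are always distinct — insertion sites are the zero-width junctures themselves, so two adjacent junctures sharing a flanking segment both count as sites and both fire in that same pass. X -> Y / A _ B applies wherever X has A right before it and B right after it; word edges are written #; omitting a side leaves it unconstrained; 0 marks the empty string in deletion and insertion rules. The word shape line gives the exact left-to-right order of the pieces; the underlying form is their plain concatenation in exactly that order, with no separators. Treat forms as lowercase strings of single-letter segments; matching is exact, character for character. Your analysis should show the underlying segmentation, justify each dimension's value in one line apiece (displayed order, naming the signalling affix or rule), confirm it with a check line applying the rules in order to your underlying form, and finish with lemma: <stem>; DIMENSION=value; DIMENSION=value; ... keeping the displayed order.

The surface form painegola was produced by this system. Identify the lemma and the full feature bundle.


underlying: pain-go-la
KEL=ta - signalled by the affix -go
VEL=ma - signalled by the affix -la
check: paingola -> paingola -> painegola
lemma: pain; KEL=ta; VEL=ma


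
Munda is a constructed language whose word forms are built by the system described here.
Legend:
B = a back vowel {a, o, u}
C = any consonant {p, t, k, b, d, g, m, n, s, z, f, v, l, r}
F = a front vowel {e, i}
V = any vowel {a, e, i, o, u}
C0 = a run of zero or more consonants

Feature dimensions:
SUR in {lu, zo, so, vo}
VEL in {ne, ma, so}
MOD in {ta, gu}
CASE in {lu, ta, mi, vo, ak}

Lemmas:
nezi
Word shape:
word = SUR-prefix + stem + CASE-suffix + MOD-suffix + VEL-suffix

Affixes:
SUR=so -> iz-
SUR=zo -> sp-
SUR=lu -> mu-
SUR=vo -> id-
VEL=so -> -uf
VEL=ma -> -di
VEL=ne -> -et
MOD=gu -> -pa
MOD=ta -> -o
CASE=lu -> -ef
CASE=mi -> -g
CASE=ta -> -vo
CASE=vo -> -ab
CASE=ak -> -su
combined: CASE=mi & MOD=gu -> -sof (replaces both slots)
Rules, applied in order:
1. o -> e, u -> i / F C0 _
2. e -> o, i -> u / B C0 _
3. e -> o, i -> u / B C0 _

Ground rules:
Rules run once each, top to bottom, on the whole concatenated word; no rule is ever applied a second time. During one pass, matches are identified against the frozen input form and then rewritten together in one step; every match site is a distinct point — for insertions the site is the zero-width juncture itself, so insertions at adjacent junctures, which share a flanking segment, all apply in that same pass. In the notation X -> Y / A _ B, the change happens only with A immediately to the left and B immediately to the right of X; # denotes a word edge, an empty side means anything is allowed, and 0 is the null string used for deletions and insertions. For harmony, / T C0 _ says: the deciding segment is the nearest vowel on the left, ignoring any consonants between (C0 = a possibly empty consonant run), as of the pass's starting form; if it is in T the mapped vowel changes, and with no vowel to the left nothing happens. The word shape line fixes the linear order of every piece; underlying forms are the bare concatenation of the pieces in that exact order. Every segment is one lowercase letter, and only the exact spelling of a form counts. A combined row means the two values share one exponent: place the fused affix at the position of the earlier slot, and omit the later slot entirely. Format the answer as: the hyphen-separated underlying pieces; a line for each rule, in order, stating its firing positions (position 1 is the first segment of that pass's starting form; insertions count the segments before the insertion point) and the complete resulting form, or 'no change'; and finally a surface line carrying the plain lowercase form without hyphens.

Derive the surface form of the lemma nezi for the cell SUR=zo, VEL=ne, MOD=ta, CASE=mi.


underlying: sp-nezi-g-o-et
1. o -> e, u -> i / F C0 _: fires at position(s) 8: spnezigeet
2. e -> o, i -> u / B C0 _: no change
3. e -> o, i -> u / B C0 _: no change
surface: spnezigeet
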